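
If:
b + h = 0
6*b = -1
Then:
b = -1/6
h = 1/6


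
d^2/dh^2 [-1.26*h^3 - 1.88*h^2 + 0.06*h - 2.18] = -7.56*h - 3.76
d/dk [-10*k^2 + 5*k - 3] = 5 - 20*k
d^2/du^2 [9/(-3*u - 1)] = -162/(3*u + 1)^3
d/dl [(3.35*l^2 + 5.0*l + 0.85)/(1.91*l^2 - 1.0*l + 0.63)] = (-12.9*l^2 + 0.974*l + 4.0)/(3.6481*l^4 - 3.82*l^3 + 3.4066*l^2 - 1.26*l + 0.3969)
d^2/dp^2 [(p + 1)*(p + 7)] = 2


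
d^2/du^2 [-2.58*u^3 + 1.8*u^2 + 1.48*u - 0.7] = 3.6 - 15.48*u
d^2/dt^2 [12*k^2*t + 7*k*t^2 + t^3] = 14*k + 6*t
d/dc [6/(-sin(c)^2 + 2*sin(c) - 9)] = 12*(sin(c) - 1)*cos(c)/(sin(c)^2 - 2*sin(c) + 9)^2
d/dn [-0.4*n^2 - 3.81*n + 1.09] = -0.8*n - 3.81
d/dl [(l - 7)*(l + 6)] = 2*l - 1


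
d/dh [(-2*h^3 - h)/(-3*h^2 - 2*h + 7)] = (6*h^4 + 8*h^3 - 45*h^2 - 7)/(9*h^4 + 12*h^3 - 38*h^2 - 28*h + 49)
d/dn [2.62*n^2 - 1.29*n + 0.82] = 5.24*n - 1.29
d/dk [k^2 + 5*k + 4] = 2*k + 5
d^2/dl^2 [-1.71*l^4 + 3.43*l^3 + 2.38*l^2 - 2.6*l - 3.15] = -20.52*l^2 + 20.58*l + 4.76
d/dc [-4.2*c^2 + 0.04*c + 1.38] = 0.04 - 8.4*c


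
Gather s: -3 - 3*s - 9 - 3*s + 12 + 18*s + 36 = 12*s + 36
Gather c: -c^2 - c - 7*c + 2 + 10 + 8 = -c^2 - 8*c + 20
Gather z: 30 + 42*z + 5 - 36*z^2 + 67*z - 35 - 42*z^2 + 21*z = -78*z^2 + 130*z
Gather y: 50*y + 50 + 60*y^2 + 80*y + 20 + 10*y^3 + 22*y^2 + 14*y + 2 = 10*y^3 + 82*y^2 + 144*y + 72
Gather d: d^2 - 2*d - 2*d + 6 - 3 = d^2 - 4*d + 3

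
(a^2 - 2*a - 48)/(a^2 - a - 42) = (a - 8)/(a - 7)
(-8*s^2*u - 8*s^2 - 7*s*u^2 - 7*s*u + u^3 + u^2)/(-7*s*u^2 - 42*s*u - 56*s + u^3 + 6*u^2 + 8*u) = (8*s^2*u + 8*s^2 + 7*s*u^2 + 7*s*u - u^3 - u^2)/(7*s*u^2 + 42*s*u + 56*s - u^3 - 6*u^2 - 8*u)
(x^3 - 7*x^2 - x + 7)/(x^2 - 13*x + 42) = (x^2 - 1)/(x - 6)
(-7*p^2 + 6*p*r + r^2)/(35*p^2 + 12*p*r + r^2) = (-p + r)/(5*p + r)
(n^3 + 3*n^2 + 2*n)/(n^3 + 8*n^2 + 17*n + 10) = n/(n + 5)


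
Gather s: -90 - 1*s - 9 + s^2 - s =s^2 - 2*s - 99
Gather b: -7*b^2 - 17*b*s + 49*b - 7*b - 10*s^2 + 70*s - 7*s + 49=-7*b^2 + b*(42 - 17*s) - 10*s^2 + 63*s + 49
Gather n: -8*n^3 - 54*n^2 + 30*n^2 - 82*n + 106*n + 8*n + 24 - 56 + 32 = -8*n^3 - 24*n^2 + 32*n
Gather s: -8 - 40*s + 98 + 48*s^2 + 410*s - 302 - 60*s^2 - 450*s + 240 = -12*s^2 - 80*s + 28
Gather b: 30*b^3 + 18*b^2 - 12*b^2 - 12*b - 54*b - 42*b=30*b^3 + 6*b^2 - 108*b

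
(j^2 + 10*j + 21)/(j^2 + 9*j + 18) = (j + 7)/(j + 6)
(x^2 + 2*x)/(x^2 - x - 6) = x/(x - 3)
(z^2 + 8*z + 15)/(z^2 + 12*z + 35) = (z + 3)/(z + 7)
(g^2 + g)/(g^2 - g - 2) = g/(g - 2)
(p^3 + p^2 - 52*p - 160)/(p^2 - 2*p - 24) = (p^2 - 3*p - 40)/(p - 6)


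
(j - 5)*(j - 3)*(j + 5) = j^3 - 3*j^2 - 25*j + 75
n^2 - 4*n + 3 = (n - 3)*(n - 1)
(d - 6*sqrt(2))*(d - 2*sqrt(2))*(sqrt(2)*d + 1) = sqrt(2)*d^3 - 15*d^2 + 16*sqrt(2)*d + 24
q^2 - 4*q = q*(q - 4)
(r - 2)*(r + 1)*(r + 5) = r^3 + 4*r^2 - 7*r - 10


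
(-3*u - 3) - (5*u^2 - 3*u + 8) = -5*u^2 - 11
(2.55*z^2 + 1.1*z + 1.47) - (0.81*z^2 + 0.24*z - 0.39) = 1.74*z^2 + 0.86*z + 1.86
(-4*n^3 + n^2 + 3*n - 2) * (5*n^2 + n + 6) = -20*n^5 + n^4 - 8*n^3 - n^2 + 16*n - 12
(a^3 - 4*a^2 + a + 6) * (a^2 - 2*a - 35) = a^5 - 6*a^4 - 26*a^3 + 144*a^2 - 47*a - 210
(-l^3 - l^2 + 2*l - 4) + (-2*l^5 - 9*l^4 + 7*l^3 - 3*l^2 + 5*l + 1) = -2*l^5 - 9*l^4 + 6*l^3 - 4*l^2 + 7*l - 3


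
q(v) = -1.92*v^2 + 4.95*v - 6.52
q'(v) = 4.95 - 3.84*v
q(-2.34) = -28.62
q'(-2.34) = 13.94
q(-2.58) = -32.07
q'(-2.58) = 14.86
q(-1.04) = -13.74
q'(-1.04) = 8.94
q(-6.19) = -110.73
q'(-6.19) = 28.72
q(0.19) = -5.65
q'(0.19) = 4.22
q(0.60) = -4.24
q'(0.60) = 2.65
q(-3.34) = -44.47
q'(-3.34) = 17.78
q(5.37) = -35.31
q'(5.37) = -15.67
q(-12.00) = -342.40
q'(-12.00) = 51.03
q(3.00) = -8.95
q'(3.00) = -6.57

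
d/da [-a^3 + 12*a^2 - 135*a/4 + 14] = -3*a^2 + 24*a - 135/4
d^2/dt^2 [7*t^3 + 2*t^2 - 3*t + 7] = 42*t + 4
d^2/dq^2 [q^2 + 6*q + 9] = 2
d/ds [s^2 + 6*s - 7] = 2*s + 6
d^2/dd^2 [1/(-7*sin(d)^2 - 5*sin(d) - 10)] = (196*sin(d)^4 + 105*sin(d)^3 - 549*sin(d)^2 - 260*sin(d) + 90)/(7*sin(d)^2 + 5*sin(d) + 10)^3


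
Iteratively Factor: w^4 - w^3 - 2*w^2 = (w)*(w^3 - w^2 - 2*w) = w*(w - 2)*(w^2 + w) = w^2*(w - 2)*(w + 1)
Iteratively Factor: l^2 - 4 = (l + 2)*(l - 2)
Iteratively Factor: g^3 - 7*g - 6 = (g + 1)*(g^2 - g - 6) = (g + 1)*(g + 2)*(g - 3)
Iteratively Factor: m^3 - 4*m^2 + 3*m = (m - 3)*(m^2 - m) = m*(m - 3)*(m - 1)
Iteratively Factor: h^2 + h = (h + 1)*(h)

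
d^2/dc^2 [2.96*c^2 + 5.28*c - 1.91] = 5.92000000000000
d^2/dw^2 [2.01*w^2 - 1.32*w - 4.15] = 4.02000000000000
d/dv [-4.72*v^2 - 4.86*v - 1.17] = -9.44*v - 4.86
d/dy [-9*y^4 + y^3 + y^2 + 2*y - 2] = -36*y^3 + 3*y^2 + 2*y + 2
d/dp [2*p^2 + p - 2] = 4*p + 1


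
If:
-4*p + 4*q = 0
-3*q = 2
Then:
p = -2/3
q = -2/3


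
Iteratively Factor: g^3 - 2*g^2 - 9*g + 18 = (g + 3)*(g^2 - 5*g + 6) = (g - 2)*(g + 3)*(g - 3)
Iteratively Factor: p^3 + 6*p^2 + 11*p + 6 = (p + 3)*(p^2 + 3*p + 2) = (p + 1)*(p + 3)*(p + 2)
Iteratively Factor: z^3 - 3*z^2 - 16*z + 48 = (z - 4)*(z^2 + z - 12) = (z - 4)*(z - 3)*(z + 4)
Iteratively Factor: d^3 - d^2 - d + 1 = (d + 1)*(d^2 - 2*d + 1) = (d - 1)*(d + 1)*(d - 1)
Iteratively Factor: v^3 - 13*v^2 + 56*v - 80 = (v - 4)*(v^2 - 9*v + 20) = (v - 4)^2*(v - 5)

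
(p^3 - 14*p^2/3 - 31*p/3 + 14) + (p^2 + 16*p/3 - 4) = p^3 - 11*p^2/3 - 5*p + 10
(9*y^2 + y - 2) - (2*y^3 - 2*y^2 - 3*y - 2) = -2*y^3 + 11*y^2 + 4*y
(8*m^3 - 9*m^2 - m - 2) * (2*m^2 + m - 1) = 16*m^5 - 10*m^4 - 19*m^3 + 4*m^2 - m + 2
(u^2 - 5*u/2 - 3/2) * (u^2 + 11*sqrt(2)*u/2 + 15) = u^4 - 5*u^3/2 + 11*sqrt(2)*u^3/2 - 55*sqrt(2)*u^2/4 + 27*u^2/2 - 75*u/2 - 33*sqrt(2)*u/4 - 45/2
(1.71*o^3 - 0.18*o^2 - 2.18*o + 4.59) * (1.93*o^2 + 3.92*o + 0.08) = 3.3003*o^5 + 6.3558*o^4 - 4.7762*o^3 + 0.298699999999998*o^2 + 17.8184*o + 0.3672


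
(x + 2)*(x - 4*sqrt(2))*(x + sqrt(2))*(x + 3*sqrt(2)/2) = x^4 - 3*sqrt(2)*x^3/2 + 2*x^3 - 17*x^2 - 3*sqrt(2)*x^2 - 34*x - 12*sqrt(2)*x - 24*sqrt(2)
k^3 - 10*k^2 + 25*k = k*(k - 5)^2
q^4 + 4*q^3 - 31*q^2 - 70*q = q*(q - 5)*(q + 2)*(q + 7)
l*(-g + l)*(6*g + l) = -6*g^2*l + 5*g*l^2 + l^3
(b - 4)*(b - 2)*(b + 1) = b^3 - 5*b^2 + 2*b + 8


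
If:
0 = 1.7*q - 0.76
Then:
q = 0.45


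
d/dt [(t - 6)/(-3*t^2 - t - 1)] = (-3*t^2 - t + (t - 6)*(6*t + 1) - 1)/(3*t^2 + t + 1)^2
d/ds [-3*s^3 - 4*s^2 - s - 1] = -9*s^2 - 8*s - 1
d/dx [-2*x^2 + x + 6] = 1 - 4*x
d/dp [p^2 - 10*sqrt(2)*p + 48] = 2*p - 10*sqrt(2)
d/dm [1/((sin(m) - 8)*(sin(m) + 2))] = 2*(3 - sin(m))*cos(m)/((sin(m) - 8)^2*(sin(m) + 2)^2)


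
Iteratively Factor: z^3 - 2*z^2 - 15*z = (z - 5)*(z^2 + 3*z) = z*(z - 5)*(z + 3)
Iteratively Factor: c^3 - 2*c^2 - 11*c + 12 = (c + 3)*(c^2 - 5*c + 4) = (c - 4)*(c + 3)*(c - 1)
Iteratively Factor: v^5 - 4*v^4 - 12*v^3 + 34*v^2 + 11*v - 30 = (v - 2)*(v^4 - 2*v^3 - 16*v^2 + 2*v + 15) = (v - 2)*(v + 1)*(v^3 - 3*v^2 - 13*v + 15) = (v - 2)*(v + 1)*(v + 3)*(v^2 - 6*v + 5) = (v - 5)*(v - 2)*(v + 1)*(v + 3)*(v - 1)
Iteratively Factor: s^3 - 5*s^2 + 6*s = (s)*(s^2 - 5*s + 6) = s*(s - 3)*(s - 2)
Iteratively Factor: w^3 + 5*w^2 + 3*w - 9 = (w + 3)*(w^2 + 2*w - 3) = (w - 1)*(w + 3)*(w + 3)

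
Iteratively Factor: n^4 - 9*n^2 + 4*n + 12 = (n - 2)*(n^3 + 2*n^2 - 5*n - 6) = (n - 2)*(n + 3)*(n^2 - n - 2) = (n - 2)^2*(n + 3)*(n + 1)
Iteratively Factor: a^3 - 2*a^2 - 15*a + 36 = (a + 4)*(a^2 - 6*a + 9) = (a - 3)*(a + 4)*(a - 3)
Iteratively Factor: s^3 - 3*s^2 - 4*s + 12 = (s - 3)*(s^2 - 4) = (s - 3)*(s - 2)*(s + 2)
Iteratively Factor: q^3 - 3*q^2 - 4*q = (q - 4)*(q^2 + q) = q*(q - 4)*(q + 1)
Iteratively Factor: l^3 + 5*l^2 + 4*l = (l)*(l^2 + 5*l + 4) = l*(l + 1)*(l + 4)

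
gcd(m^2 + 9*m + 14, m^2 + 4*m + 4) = m + 2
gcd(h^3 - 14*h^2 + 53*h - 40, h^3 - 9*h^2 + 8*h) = h^2 - 9*h + 8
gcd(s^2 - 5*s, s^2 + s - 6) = 1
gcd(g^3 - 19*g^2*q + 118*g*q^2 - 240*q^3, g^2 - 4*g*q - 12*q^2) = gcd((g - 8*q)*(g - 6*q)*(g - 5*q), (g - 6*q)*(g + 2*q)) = -g + 6*q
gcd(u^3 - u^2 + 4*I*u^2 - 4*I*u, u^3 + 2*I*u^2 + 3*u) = u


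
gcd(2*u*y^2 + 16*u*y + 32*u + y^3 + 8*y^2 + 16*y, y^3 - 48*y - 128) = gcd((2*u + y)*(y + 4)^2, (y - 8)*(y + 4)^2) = y^2 + 8*y + 16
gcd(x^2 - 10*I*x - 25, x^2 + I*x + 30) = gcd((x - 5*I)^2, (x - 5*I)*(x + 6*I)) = x - 5*I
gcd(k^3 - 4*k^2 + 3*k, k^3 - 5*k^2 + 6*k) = k^2 - 3*k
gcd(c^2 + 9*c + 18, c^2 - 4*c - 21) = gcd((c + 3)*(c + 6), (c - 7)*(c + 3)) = c + 3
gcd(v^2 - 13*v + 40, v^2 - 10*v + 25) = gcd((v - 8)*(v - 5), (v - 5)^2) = v - 5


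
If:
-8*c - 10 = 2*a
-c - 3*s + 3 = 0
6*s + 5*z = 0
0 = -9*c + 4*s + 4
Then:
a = -251/31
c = 24/31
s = 23/31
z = -138/155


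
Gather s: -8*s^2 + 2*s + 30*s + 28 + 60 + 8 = -8*s^2 + 32*s + 96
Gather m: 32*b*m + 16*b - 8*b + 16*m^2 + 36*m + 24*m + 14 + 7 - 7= 8*b + 16*m^2 + m*(32*b + 60) + 14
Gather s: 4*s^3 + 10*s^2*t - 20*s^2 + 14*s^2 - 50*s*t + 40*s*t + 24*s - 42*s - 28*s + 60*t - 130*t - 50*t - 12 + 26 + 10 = 4*s^3 + s^2*(10*t - 6) + s*(-10*t - 46) - 120*t + 24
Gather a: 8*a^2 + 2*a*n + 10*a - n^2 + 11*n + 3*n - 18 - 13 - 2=8*a^2 + a*(2*n + 10) - n^2 + 14*n - 33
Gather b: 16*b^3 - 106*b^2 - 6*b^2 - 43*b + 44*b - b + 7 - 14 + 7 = 16*b^3 - 112*b^2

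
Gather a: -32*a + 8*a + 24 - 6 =18 - 24*a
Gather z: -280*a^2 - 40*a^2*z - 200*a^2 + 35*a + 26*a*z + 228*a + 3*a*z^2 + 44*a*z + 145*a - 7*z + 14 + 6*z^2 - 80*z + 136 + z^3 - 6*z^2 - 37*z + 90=-480*a^2 + 3*a*z^2 + 408*a + z^3 + z*(-40*a^2 + 70*a - 124) + 240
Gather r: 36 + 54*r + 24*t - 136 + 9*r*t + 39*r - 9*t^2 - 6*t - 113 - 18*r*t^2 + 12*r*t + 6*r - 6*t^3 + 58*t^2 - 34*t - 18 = r*(-18*t^2 + 21*t + 99) - 6*t^3 + 49*t^2 - 16*t - 231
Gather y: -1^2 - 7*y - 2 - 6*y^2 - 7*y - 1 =-6*y^2 - 14*y - 4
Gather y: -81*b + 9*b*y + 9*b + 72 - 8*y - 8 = -72*b + y*(9*b - 8) + 64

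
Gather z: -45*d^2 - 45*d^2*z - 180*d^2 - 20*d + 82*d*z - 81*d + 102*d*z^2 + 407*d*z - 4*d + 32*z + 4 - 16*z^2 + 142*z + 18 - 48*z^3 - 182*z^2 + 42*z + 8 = -225*d^2 - 105*d - 48*z^3 + z^2*(102*d - 198) + z*(-45*d^2 + 489*d + 216) + 30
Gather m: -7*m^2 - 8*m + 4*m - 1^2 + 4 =-7*m^2 - 4*m + 3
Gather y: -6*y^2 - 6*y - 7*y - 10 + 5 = -6*y^2 - 13*y - 5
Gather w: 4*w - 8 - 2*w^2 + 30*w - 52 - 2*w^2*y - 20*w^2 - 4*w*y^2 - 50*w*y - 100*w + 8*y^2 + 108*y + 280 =w^2*(-2*y - 22) + w*(-4*y^2 - 50*y - 66) + 8*y^2 + 108*y + 220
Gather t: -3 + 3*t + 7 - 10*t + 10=14 - 7*t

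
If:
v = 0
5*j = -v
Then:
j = 0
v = 0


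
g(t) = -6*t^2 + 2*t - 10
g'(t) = 2 - 12*t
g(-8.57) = -467.81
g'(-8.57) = 104.84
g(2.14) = -33.20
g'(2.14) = -23.68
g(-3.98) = -113.00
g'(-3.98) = 49.76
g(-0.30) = -11.14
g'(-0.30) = 5.60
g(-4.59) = -145.59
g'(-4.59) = 57.08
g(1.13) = -15.40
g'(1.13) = -11.56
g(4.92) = -145.40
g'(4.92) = -57.04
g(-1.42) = -24.94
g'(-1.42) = 19.04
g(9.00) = -478.00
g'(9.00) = -106.00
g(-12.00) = -898.00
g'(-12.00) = 146.00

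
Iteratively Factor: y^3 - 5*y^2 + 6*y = (y - 3)*(y^2 - 2*y) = (y - 3)*(y - 2)*(y)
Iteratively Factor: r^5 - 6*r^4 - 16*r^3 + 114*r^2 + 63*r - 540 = (r - 4)*(r^4 - 2*r^3 - 24*r^2 + 18*r + 135) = (r - 4)*(r + 3)*(r^3 - 5*r^2 - 9*r + 45) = (r - 5)*(r - 4)*(r + 3)*(r^2 - 9) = (r - 5)*(r - 4)*(r + 3)^2*(r - 3)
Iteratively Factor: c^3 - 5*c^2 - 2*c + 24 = (c - 3)*(c^2 - 2*c - 8) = (c - 3)*(c + 2)*(c - 4)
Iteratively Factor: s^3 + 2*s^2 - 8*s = (s - 2)*(s^2 + 4*s) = s*(s - 2)*(s + 4)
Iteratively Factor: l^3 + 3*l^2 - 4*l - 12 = (l - 2)*(l^2 + 5*l + 6) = (l - 2)*(l + 2)*(l + 3)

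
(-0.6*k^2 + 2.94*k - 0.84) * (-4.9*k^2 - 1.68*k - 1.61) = 2.94*k^4 - 13.398*k^3 + 0.142800000000001*k^2 - 3.3222*k + 1.3524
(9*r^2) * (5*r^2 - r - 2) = 45*r^4 - 9*r^3 - 18*r^2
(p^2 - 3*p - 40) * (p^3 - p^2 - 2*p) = p^5 - 4*p^4 - 39*p^3 + 46*p^2 + 80*p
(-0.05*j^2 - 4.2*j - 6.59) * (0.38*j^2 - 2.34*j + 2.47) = -0.019*j^4 - 1.479*j^3 + 7.2003*j^2 + 5.0466*j - 16.2773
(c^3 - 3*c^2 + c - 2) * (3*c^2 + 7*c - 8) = 3*c^5 - 2*c^4 - 26*c^3 + 25*c^2 - 22*c + 16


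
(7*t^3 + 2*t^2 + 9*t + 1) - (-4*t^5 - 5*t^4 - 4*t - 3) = 4*t^5 + 5*t^4 + 7*t^3 + 2*t^2 + 13*t + 4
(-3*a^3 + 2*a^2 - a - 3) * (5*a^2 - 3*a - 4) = -15*a^5 + 19*a^4 + a^3 - 20*a^2 + 13*a + 12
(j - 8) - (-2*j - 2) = 3*j - 6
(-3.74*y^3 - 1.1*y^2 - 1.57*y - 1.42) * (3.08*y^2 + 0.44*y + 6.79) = -11.5192*y^5 - 5.0336*y^4 - 30.7142*y^3 - 12.5334*y^2 - 11.2851*y - 9.6418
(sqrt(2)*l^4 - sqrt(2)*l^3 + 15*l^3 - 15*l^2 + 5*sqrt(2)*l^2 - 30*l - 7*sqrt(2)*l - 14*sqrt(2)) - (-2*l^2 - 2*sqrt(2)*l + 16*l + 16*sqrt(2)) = sqrt(2)*l^4 - sqrt(2)*l^3 + 15*l^3 - 13*l^2 + 5*sqrt(2)*l^2 - 46*l - 5*sqrt(2)*l - 30*sqrt(2)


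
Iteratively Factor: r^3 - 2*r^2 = (r - 2)*(r^2) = r*(r - 2)*(r)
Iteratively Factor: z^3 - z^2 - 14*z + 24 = (z + 4)*(z^2 - 5*z + 6) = (z - 3)*(z + 4)*(z - 2)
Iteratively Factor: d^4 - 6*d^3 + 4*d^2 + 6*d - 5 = (d + 1)*(d^3 - 7*d^2 + 11*d - 5) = (d - 1)*(d + 1)*(d^2 - 6*d + 5) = (d - 1)^2*(d + 1)*(d - 5)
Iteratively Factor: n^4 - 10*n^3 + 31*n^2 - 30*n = (n - 2)*(n^3 - 8*n^2 + 15*n) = (n - 5)*(n - 2)*(n^2 - 3*n) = (n - 5)*(n - 3)*(n - 2)*(n)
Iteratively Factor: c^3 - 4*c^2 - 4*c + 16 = (c - 2)*(c^2 - 2*c - 8) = (c - 2)*(c + 2)*(c - 4)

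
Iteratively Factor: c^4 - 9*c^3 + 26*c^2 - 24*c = (c - 4)*(c^3 - 5*c^2 + 6*c) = (c - 4)*(c - 2)*(c^2 - 3*c) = (c - 4)*(c - 3)*(c - 2)*(c)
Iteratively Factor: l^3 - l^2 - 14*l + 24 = (l + 4)*(l^2 - 5*l + 6) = (l - 3)*(l + 4)*(l - 2)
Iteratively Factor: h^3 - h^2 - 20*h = (h - 5)*(h^2 + 4*h) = h*(h - 5)*(h + 4)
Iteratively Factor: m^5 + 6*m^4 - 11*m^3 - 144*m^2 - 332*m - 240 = (m + 2)*(m^4 + 4*m^3 - 19*m^2 - 106*m - 120) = (m - 5)*(m + 2)*(m^3 + 9*m^2 + 26*m + 24) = (m - 5)*(m + 2)^2*(m^2 + 7*m + 12) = (m - 5)*(m + 2)^2*(m + 3)*(m + 4)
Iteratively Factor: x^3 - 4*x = (x)*(x^2 - 4) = x*(x + 2)*(x - 2)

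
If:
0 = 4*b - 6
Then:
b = 3/2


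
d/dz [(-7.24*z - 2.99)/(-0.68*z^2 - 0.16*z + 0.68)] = (4.9232*z^2 + 1.1584*z - (1.36*z + 0.16)*(7.24*z + 2.99) - 4.9232)/(0.68*z^2 + 0.16*z - 0.68)^2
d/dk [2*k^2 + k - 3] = 4*k + 1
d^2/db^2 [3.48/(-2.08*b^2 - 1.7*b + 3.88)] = (30.111744*b^2 + 24.61056*b - 3.48*(4.16*b + 1.7)*(8.32*b + 3.4) - 56.169984)/(2.08*b^2 + 1.7*b - 3.88)^3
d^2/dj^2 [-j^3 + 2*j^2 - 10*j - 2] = 4 - 6*j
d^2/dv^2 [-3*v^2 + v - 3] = -6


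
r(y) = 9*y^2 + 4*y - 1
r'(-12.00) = -212.00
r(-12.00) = 1247.00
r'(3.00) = 58.00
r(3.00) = 92.00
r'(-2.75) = -45.50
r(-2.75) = 56.06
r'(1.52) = 31.36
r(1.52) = 25.87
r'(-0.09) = 2.38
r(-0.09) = -1.29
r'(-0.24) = -0.32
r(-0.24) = -1.44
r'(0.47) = 12.46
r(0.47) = 2.87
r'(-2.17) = -35.06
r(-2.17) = 32.70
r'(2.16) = 42.88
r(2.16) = 49.63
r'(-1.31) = -19.58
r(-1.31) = 9.20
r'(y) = 18*y + 4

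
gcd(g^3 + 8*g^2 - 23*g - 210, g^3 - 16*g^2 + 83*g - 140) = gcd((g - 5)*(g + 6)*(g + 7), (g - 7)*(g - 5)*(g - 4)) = g - 5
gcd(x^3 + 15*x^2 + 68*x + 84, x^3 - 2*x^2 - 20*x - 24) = x + 2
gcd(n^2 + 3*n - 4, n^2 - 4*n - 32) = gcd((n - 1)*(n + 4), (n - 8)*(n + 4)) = n + 4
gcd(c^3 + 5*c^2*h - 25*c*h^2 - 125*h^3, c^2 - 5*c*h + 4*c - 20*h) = c - 5*h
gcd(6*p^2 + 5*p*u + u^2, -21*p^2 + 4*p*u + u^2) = 1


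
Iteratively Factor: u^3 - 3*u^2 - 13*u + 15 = (u + 3)*(u^2 - 6*u + 5) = (u - 1)*(u + 3)*(u - 5)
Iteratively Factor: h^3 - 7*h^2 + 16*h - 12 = (h - 2)*(h^2 - 5*h + 6) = (h - 2)^2*(h - 3)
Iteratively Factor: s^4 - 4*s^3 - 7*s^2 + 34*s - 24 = (s - 4)*(s^3 - 7*s + 6) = (s - 4)*(s - 2)*(s^2 + 2*s - 3) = (s - 4)*(s - 2)*(s + 3)*(s - 1)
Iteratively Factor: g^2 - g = (g)*(g - 1)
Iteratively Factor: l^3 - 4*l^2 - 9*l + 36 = (l - 3)*(l^2 - l - 12) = (l - 3)*(l + 3)*(l - 4)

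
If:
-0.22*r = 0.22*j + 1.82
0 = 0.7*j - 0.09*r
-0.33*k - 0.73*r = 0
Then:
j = -0.94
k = 16.22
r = -7.33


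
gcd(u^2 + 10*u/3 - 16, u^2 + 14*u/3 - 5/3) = 1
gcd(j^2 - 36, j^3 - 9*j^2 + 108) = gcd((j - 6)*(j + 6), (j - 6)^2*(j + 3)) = j - 6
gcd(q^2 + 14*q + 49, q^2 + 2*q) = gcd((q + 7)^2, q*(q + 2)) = 1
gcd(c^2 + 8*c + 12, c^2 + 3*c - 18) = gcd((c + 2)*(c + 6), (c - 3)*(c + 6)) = c + 6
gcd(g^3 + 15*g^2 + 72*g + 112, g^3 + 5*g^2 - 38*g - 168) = g^2 + 11*g + 28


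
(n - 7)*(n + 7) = n^2 - 49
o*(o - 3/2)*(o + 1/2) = o^3 - o^2 - 3*o/4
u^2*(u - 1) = u^3 - u^2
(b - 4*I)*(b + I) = b^2 - 3*I*b + 4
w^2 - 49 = (w - 7)*(w + 7)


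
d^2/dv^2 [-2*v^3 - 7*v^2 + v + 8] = -12*v - 14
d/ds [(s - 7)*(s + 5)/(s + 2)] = (s^2 + 4*s + 31)/(s^2 + 4*s + 4)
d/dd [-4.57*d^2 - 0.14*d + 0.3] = -9.14*d - 0.14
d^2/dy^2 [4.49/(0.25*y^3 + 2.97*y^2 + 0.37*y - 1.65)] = (-(6.735*y + 26.6706)*(0.25*y^3 + 2.97*y^2 + 0.37*y - 1.65) + 4.49*(0.75*y^2 + 5.94*y + 0.37)*(1.5*y^2 + 11.88*y + 0.74))/(0.25*y^3 + 2.97*y^2 + 0.37*y - 1.65)^3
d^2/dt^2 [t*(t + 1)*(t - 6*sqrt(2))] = 6*t - 12*sqrt(2) + 2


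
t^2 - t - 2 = (t - 2)*(t + 1)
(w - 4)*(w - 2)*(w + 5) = w^3 - w^2 - 22*w + 40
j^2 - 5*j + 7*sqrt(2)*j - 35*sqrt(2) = (j - 5)*(j + 7*sqrt(2))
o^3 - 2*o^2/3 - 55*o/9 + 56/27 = (o - 8/3)*(o - 1/3)*(o + 7/3)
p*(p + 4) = p^2 + 4*p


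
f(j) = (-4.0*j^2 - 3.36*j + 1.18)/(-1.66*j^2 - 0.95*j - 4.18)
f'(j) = (-8.0*j - 3.36)/(-1.66*j^2 - 0.95*j - 4.18) + (3.32*j + 0.95)*(-4.0*j^2 - 3.36*j + 1.18)/(-1.66*j^2 - 0.95*j - 4.18)^2 = (-1.7776*j^2 + 37.3576*j + 15.1658)/(2.7556*j^4 + 3.154*j^3 + 14.7801*j^2 + 7.942*j + 17.4724)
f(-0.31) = -0.45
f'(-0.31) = 0.21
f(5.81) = 2.33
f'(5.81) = 0.04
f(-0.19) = -0.41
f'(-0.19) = 0.49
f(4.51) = 2.26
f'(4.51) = 0.08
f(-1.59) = 0.52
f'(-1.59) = -1.03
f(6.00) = 2.34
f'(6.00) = 0.04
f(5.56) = 2.32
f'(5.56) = 0.05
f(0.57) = 0.39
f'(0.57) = 1.30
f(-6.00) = 2.11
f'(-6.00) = -0.08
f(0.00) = -0.28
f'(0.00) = 0.87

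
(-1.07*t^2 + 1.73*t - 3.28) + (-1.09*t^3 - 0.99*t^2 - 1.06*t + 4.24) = -1.09*t^3 - 2.06*t^2 + 0.67*t + 0.96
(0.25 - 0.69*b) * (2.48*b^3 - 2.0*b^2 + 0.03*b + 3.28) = -1.7112*b^4 + 2.0*b^3 - 0.5207*b^2 - 2.2557*b + 0.82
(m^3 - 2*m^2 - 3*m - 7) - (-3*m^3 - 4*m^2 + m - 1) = 4*m^3 + 2*m^2 - 4*m - 6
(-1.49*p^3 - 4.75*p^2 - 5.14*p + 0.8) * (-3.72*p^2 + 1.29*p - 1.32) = 5.5428*p^5 + 15.7479*p^4 + 14.9601*p^3 - 3.3366*p^2 + 7.8168*p - 1.056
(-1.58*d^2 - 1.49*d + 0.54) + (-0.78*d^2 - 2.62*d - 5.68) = -2.36*d^2 - 4.11*d - 5.14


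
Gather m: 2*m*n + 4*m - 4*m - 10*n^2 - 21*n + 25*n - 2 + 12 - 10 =2*m*n - 10*n^2 + 4*n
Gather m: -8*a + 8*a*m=8*a*m - 8*a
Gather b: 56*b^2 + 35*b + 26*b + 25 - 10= 56*b^2 + 61*b + 15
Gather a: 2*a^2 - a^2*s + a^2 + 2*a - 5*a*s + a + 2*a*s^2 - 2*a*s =a^2*(3 - s) + a*(2*s^2 - 7*s + 3)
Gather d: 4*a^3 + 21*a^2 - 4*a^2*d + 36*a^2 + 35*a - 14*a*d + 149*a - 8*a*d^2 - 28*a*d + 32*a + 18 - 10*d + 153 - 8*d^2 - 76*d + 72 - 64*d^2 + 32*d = 4*a^3 + 57*a^2 + 216*a + d^2*(-8*a - 72) + d*(-4*a^2 - 42*a - 54) + 243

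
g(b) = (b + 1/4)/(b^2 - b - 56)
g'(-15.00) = -0.00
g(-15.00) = -0.08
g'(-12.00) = -0.02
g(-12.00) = -0.12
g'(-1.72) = -0.02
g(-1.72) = 0.03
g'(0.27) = -0.02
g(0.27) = -0.01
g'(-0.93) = -0.02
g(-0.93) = 0.01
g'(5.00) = -0.06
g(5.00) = -0.15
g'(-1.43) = -0.02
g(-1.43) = 0.02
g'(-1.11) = -0.02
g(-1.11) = 0.02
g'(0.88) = -0.02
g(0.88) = -0.02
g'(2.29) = -0.02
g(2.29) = -0.05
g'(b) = (1 - 2*b)*(b + 1/4)/(b^2 - b - 56)^2 + 1/(b^2 - b - 56)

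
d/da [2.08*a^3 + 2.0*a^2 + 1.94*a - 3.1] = 6.24*a^2 + 4.0*a + 1.94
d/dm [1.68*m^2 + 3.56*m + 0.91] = 3.36*m + 3.56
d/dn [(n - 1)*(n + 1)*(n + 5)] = 3*n^2 + 10*n - 1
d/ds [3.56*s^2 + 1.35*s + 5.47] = 7.12*s + 1.35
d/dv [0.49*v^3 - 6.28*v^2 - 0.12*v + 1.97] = 1.47*v^2 - 12.56*v - 0.12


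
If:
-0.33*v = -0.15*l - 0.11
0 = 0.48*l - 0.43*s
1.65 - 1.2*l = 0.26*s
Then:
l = 1.11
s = 1.24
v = 0.84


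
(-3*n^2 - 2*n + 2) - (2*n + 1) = -3*n^2 - 4*n + 1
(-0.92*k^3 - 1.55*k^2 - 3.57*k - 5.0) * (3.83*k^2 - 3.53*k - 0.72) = -3.5236*k^5 - 2.6889*k^4 - 7.5392*k^3 - 5.4319*k^2 + 20.2204*k + 3.6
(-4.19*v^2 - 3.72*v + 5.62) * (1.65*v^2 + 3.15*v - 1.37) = -6.9135*v^4 - 19.3365*v^3 + 3.2953*v^2 + 22.7994*v - 7.6994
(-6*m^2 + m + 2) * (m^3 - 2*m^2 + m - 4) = -6*m^5 + 13*m^4 - 6*m^3 + 21*m^2 - 2*m - 8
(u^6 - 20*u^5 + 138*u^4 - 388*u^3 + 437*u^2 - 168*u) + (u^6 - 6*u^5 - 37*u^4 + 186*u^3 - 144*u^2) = 2*u^6 - 26*u^5 + 101*u^4 - 202*u^3 + 293*u^2 - 168*u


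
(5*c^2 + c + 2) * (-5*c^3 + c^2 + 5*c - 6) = -25*c^5 + 16*c^3 - 23*c^2 + 4*c - 12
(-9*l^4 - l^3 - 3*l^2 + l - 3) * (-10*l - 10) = 90*l^5 + 100*l^4 + 40*l^3 + 20*l^2 + 20*l + 30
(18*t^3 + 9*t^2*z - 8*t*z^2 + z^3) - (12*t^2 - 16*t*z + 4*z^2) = 18*t^3 + 9*t^2*z - 12*t^2 - 8*t*z^2 + 16*t*z + z^3 - 4*z^2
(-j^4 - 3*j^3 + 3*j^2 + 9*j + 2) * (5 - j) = j^5 - 2*j^4 - 18*j^3 + 6*j^2 + 43*j + 10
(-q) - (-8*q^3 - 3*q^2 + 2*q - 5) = 8*q^3 + 3*q^2 - 3*q + 5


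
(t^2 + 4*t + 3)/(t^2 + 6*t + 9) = (t + 1)/(t + 3)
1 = 1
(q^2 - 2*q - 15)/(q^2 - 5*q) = (q + 3)/q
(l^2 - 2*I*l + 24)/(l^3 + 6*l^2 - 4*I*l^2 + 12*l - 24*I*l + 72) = (l + 4*I)/(l^2 + 2*l*(3 + I) + 12*I)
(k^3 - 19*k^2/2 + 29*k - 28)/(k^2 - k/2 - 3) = (2*k^2 - 15*k + 28)/(2*k + 3)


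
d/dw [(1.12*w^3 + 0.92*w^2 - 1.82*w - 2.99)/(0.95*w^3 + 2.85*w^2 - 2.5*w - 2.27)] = (4.44089209850063e-16*w^5 + 2.318*w^4 - 2.142*w^3 + 3.7813*w^2 + 12.8662*w - 3.3436)/(0.9025*w^6 + 5.415*w^5 + 3.3725*w^4 - 18.563*w^3 - 6.689*w^2 + 11.35*w + 5.1529)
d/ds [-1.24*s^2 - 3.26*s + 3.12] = -2.48*s - 3.26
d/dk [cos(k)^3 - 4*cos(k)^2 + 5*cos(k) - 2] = (-3*cos(k)^2 + 8*cos(k) - 5)*sin(k)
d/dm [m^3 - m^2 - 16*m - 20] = 3*m^2 - 2*m - 16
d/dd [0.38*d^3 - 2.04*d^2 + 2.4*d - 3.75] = 1.14*d^2 - 4.08*d + 2.4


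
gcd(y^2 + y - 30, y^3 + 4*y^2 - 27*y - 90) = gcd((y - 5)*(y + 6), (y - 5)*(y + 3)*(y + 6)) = y^2 + y - 30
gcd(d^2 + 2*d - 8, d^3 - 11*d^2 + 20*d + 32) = 1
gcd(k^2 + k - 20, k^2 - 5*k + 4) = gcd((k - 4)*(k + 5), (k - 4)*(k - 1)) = k - 4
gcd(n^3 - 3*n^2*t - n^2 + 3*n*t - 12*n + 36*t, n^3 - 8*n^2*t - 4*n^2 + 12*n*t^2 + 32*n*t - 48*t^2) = n - 4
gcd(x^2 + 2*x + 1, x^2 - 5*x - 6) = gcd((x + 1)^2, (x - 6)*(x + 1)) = x + 1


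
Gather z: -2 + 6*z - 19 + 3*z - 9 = 9*z - 30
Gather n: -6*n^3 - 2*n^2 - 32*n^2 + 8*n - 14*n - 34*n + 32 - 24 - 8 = -6*n^3 - 34*n^2 - 40*n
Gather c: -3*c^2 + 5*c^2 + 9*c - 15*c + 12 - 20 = 2*c^2 - 6*c - 8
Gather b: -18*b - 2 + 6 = 4 - 18*b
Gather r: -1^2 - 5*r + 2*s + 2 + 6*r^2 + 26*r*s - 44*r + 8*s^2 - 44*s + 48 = 6*r^2 + r*(26*s - 49) + 8*s^2 - 42*s + 49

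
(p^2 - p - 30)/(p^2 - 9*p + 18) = (p + 5)/(p - 3)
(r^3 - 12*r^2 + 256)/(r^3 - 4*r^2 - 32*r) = (r - 8)/r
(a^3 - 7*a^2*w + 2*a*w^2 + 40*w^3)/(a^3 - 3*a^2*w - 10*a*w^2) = (a - 4*w)/a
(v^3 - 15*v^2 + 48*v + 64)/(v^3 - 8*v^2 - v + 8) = (v - 8)/(v - 1)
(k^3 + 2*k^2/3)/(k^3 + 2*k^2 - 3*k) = k*(3*k + 2)/(3*(k^2 + 2*k - 3))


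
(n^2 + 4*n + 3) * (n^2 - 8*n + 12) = n^4 - 4*n^3 - 17*n^2 + 24*n + 36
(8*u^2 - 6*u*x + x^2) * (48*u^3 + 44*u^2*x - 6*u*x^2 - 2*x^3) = 384*u^5 + 64*u^4*x - 264*u^3*x^2 + 64*u^2*x^3 + 6*u*x^4 - 2*x^5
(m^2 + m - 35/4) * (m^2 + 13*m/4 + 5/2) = m^4 + 17*m^3/4 - 3*m^2 - 415*m/16 - 175/8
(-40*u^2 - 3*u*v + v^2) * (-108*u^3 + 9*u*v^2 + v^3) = 4320*u^5 + 324*u^4*v - 468*u^3*v^2 - 67*u^2*v^3 + 6*u*v^4 + v^5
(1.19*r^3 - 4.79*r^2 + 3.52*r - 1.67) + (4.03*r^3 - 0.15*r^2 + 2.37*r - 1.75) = 5.22*r^3 - 4.94*r^2 + 5.89*r - 3.42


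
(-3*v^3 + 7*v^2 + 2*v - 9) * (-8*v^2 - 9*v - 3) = 24*v^5 - 29*v^4 - 70*v^3 + 33*v^2 + 75*v + 27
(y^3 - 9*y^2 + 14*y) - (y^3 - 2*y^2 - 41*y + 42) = -7*y^2 + 55*y - 42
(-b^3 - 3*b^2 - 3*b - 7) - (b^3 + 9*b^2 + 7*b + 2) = -2*b^3 - 12*b^2 - 10*b - 9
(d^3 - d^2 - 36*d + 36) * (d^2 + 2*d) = d^5 + d^4 - 38*d^3 - 36*d^2 + 72*d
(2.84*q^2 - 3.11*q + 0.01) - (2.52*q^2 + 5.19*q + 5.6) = 0.32*q^2 - 8.3*q - 5.59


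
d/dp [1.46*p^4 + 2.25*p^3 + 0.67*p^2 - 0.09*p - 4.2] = 5.84*p^3 + 6.75*p^2 + 1.34*p - 0.09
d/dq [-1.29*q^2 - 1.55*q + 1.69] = -2.58*q - 1.55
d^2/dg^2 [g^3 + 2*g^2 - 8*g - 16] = 6*g + 4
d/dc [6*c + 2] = 6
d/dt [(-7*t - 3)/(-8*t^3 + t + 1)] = (56*t^3 - 7*t - (7*t + 3)*(24*t^2 - 1) - 7)/(-8*t^3 + t + 1)^2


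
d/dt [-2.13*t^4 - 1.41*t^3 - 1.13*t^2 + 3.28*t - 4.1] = -8.52*t^3 - 4.23*t^2 - 2.26*t + 3.28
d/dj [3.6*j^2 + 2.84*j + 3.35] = 7.2*j + 2.84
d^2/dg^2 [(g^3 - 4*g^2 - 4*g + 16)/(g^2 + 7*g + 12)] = 2*(61*g^3 + 444*g^2 + 912*g + 352)/(g^6 + 21*g^5 + 183*g^4 + 847*g^3 + 2196*g^2 + 3024*g + 1728)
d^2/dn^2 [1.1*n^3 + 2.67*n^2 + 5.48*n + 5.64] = 6.6*n + 5.34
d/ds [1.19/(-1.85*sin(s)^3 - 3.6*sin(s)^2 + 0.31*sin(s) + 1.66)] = (6.6045*sin(s)^2 + 8.568*sin(s) - 0.3689)*cos(s)/(1.85*sin(s)^3 + 3.6*sin(s)^2 - 0.31*sin(s) - 1.66)^2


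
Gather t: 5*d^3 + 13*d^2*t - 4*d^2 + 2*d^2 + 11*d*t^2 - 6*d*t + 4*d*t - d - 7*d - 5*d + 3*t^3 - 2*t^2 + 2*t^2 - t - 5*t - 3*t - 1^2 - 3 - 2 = 5*d^3 - 2*d^2 + 11*d*t^2 - 13*d + 3*t^3 + t*(13*d^2 - 2*d - 9) - 6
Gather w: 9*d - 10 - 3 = 9*d - 13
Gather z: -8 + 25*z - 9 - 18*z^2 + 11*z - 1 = -18*z^2 + 36*z - 18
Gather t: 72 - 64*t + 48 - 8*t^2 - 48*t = -8*t^2 - 112*t + 120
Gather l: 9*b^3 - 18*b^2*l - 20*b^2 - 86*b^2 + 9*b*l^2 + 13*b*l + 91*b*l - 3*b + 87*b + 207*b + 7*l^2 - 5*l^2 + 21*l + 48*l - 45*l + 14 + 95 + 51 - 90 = 9*b^3 - 106*b^2 + 291*b + l^2*(9*b + 2) + l*(-18*b^2 + 104*b + 24) + 70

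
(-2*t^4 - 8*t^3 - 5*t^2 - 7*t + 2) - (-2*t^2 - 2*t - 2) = -2*t^4 - 8*t^3 - 3*t^2 - 5*t + 4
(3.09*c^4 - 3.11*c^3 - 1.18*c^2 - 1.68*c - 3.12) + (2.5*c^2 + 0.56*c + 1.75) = 3.09*c^4 - 3.11*c^3 + 1.32*c^2 - 1.12*c - 1.37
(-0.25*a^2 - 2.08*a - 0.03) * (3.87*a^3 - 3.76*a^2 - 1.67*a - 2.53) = -0.9675*a^5 - 7.1096*a^4 + 8.1222*a^3 + 4.2189*a^2 + 5.3125*a + 0.0759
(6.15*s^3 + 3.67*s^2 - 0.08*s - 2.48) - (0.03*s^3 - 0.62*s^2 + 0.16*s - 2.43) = 6.12*s^3 + 4.29*s^2 - 0.24*s - 0.0499999999999998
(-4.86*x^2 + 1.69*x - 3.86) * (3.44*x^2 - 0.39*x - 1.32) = -16.7184*x^4 + 7.709*x^3 - 7.5223*x^2 - 0.7254*x + 5.0952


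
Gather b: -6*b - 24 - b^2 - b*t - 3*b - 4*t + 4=-b^2 + b*(-t - 9) - 4*t - 20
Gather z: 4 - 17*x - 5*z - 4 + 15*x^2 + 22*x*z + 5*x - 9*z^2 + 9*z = 15*x^2 - 12*x - 9*z^2 + z*(22*x + 4)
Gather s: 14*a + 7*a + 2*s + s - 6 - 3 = 21*a + 3*s - 9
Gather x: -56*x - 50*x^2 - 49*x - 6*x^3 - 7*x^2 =-6*x^3 - 57*x^2 - 105*x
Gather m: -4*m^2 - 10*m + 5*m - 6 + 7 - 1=-4*m^2 - 5*m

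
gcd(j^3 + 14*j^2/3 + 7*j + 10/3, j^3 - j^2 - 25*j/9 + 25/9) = j + 5/3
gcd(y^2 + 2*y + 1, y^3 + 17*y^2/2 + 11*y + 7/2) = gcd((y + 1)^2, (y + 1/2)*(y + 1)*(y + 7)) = y + 1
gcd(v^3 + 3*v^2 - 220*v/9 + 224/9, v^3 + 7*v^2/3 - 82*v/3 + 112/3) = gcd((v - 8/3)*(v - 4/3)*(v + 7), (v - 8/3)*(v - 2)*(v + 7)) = v^2 + 13*v/3 - 56/3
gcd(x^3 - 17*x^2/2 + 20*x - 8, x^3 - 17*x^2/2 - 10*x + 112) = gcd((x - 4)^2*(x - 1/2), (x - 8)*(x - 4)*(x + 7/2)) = x - 4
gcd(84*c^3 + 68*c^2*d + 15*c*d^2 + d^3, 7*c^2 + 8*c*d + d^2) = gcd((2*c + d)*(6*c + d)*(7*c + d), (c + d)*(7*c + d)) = 7*c + d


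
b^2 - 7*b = b*(b - 7)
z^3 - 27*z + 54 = (z - 3)^2*(z + 6)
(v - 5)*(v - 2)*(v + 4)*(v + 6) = v^4 + 3*v^3 - 36*v^2 - 68*v + 240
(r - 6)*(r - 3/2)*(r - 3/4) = r^3 - 33*r^2/4 + 117*r/8 - 27/4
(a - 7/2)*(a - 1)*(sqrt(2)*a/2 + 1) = sqrt(2)*a^3/2 - 9*sqrt(2)*a^2/4 + a^2 - 9*a/2 + 7*sqrt(2)*a/4 + 7/2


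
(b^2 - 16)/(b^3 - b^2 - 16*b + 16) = 1/(b - 1)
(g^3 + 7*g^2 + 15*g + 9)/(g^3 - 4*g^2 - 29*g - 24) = (g + 3)/(g - 8)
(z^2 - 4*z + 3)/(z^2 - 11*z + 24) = (z - 1)/(z - 8)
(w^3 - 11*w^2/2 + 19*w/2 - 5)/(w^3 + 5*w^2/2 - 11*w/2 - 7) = (2*w^2 - 7*w + 5)/(2*w^2 + 9*w + 7)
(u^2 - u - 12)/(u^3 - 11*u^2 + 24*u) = (u^2 - u - 12)/(u*(u^2 - 11*u + 24))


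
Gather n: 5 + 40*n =40*n + 5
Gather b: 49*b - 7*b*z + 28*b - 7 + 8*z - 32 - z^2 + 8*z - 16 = b*(77 - 7*z) - z^2 + 16*z - 55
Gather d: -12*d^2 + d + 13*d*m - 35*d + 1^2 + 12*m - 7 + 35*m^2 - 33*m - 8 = -12*d^2 + d*(13*m - 34) + 35*m^2 - 21*m - 14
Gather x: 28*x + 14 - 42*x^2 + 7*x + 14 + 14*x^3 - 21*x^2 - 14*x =14*x^3 - 63*x^2 + 21*x + 28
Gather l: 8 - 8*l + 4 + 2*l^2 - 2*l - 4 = 2*l^2 - 10*l + 8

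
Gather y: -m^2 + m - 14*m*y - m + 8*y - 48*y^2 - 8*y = -m^2 - 14*m*y - 48*y^2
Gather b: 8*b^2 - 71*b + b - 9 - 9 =8*b^2 - 70*b - 18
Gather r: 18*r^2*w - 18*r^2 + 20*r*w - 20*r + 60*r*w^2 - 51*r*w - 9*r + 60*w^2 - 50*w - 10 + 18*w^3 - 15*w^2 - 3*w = r^2*(18*w - 18) + r*(60*w^2 - 31*w - 29) + 18*w^3 + 45*w^2 - 53*w - 10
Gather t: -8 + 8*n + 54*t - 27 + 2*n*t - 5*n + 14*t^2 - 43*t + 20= 3*n + 14*t^2 + t*(2*n + 11) - 15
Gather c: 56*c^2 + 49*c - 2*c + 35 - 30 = 56*c^2 + 47*c + 5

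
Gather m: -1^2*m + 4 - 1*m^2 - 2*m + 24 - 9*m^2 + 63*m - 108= -10*m^2 + 60*m - 80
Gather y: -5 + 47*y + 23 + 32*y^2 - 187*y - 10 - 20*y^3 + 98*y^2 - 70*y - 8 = -20*y^3 + 130*y^2 - 210*y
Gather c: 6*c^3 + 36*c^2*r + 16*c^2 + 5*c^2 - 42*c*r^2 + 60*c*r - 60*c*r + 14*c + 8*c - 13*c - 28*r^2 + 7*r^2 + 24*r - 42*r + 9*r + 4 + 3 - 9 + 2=6*c^3 + c^2*(36*r + 21) + c*(9 - 42*r^2) - 21*r^2 - 9*r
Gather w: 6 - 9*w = 6 - 9*w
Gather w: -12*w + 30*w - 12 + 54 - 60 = 18*w - 18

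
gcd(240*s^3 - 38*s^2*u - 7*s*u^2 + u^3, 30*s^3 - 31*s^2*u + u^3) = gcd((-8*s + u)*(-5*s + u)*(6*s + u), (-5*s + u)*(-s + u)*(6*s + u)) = 30*s^2 - s*u - u^2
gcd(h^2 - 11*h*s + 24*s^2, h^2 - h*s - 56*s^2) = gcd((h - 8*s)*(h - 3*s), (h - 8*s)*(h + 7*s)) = -h + 8*s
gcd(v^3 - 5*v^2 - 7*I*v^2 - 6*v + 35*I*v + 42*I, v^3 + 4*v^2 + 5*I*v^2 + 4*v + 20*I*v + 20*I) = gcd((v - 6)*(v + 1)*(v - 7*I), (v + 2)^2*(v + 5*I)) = 1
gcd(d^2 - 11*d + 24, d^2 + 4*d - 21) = d - 3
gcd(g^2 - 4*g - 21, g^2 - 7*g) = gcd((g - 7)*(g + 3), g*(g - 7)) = g - 7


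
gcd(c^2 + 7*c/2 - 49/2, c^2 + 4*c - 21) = c + 7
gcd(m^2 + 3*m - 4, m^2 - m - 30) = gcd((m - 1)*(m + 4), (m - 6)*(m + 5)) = 1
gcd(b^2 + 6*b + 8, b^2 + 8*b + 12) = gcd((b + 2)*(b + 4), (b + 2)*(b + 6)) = b + 2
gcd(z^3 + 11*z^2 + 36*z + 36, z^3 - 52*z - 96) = z^2 + 8*z + 12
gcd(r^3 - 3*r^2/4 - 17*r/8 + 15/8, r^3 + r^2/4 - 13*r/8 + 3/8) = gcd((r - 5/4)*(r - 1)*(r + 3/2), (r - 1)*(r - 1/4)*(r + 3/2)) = r^2 + r/2 - 3/2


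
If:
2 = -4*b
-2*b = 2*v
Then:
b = -1/2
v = 1/2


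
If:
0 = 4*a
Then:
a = 0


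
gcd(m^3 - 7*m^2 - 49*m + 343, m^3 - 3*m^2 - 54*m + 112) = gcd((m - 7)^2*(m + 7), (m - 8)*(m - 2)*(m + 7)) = m + 7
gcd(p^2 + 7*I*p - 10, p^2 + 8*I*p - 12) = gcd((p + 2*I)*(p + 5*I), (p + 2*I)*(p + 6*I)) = p + 2*I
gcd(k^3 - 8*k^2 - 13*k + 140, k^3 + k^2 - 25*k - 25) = k - 5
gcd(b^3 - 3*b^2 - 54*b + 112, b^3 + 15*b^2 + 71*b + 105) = b + 7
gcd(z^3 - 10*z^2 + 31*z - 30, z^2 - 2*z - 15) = z - 5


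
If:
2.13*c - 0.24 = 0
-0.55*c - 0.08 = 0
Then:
No Solution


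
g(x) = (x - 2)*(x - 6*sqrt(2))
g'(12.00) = 13.51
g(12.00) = 35.15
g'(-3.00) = -16.49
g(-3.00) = 57.43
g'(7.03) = 3.57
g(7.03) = -7.32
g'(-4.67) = -19.83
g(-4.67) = 87.75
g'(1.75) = -6.99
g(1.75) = 1.68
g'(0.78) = -8.93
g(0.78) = 9.40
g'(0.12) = -10.25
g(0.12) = 15.73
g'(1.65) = -7.19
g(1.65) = 2.39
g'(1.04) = -8.41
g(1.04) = 7.15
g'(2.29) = -5.91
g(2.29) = -1.80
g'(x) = 2*x - 6*sqrt(2) - 2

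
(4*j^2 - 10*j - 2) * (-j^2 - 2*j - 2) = -4*j^4 + 2*j^3 + 14*j^2 + 24*j + 4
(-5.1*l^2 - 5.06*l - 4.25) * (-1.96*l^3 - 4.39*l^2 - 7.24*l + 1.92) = 9.996*l^5 + 32.3066*l^4 + 67.4674*l^3 + 45.4999*l^2 + 21.0548*l - 8.16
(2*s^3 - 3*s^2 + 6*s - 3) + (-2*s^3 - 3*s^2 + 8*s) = -6*s^2 + 14*s - 3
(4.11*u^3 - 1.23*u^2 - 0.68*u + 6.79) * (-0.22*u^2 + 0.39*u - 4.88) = -0.9042*u^5 + 1.8735*u^4 - 20.3869*u^3 + 4.2434*u^2 + 5.9665*u - 33.1352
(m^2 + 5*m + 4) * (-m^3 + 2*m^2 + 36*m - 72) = -m^5 - 3*m^4 + 42*m^3 + 116*m^2 - 216*m - 288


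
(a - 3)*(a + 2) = a^2 - a - 6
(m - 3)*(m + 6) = m^2 + 3*m - 18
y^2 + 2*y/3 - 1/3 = (y - 1/3)*(y + 1)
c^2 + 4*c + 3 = (c + 1)*(c + 3)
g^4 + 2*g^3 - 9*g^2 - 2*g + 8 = (g - 2)*(g - 1)*(g + 1)*(g + 4)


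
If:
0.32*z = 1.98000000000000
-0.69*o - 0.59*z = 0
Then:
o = -5.29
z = 6.19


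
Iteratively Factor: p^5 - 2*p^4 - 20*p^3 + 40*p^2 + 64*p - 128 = (p + 4)*(p^4 - 6*p^3 + 4*p^2 + 24*p - 32) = (p - 4)*(p + 4)*(p^3 - 2*p^2 - 4*p + 8) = (p - 4)*(p - 2)*(p + 4)*(p^2 - 4) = (p - 4)*(p - 2)^2*(p + 4)*(p + 2)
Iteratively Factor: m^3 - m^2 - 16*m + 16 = (m - 1)*(m^2 - 16) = (m - 4)*(m - 1)*(m + 4)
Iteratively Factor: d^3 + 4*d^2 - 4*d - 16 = (d - 2)*(d^2 + 6*d + 8) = (d - 2)*(d + 2)*(d + 4)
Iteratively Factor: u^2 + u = (u)*(u + 1)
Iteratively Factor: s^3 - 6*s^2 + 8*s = (s - 4)*(s^2 - 2*s) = s*(s - 4)*(s - 2)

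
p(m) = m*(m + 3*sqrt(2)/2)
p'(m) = 2*m + 3*sqrt(2)/2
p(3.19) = 16.94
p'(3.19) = 8.50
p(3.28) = 17.72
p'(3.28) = 8.68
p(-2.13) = 0.02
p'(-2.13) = -2.14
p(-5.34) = 17.19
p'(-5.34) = -8.56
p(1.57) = 5.80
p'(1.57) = 5.26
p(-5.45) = 18.14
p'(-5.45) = -8.78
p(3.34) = 18.24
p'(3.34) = 8.80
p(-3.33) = 4.02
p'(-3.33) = -4.54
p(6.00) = 48.73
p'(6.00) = 14.12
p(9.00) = 100.09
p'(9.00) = 20.12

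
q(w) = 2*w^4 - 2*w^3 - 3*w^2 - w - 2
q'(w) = 8*w^3 - 6*w^2 - 6*w - 1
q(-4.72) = 1138.85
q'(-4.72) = -947.58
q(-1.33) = 4.99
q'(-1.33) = -22.45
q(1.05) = -6.24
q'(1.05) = -4.65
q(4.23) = 429.03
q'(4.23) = 471.76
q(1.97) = -0.78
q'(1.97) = 25.06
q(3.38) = 144.15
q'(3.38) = 219.09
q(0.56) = -3.66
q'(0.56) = -4.84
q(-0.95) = -0.41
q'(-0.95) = -7.57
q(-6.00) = 2920.00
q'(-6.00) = -1909.00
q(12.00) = 37570.00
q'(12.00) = 12887.00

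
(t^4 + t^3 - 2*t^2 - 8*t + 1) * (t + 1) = t^5 + 2*t^4 - t^3 - 10*t^2 - 7*t + 1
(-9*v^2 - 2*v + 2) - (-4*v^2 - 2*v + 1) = 1 - 5*v^2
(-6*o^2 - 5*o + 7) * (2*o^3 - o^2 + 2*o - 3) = -12*o^5 - 4*o^4 + 7*o^3 + o^2 + 29*o - 21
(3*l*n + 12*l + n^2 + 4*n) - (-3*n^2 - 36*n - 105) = 3*l*n + 12*l + 4*n^2 + 40*n + 105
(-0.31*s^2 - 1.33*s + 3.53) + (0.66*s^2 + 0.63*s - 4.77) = 0.35*s^2 - 0.7*s - 1.24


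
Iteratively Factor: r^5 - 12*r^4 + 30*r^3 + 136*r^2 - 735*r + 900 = (r - 5)*(r^4 - 7*r^3 - 5*r^2 + 111*r - 180) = (r - 5)*(r - 3)*(r^3 - 4*r^2 - 17*r + 60) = (r - 5)*(r - 3)^2*(r^2 - r - 20) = (r - 5)*(r - 3)^2*(r + 4)*(r - 5)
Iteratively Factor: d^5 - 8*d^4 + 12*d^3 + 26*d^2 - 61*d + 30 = (d - 1)*(d^4 - 7*d^3 + 5*d^2 + 31*d - 30) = (d - 1)^2*(d^3 - 6*d^2 - d + 30) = (d - 5)*(d - 1)^2*(d^2 - d - 6) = (d - 5)*(d - 1)^2*(d + 2)*(d - 3)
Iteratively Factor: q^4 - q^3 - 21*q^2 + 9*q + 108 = (q + 3)*(q^3 - 4*q^2 - 9*q + 36) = (q - 4)*(q + 3)*(q^2 - 9) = (q - 4)*(q - 3)*(q + 3)*(q + 3)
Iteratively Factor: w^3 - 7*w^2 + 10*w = (w)*(w^2 - 7*w + 10) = w*(w - 5)*(w - 2)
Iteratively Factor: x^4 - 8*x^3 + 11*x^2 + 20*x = (x + 1)*(x^3 - 9*x^2 + 20*x) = x*(x + 1)*(x^2 - 9*x + 20) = x*(x - 5)*(x + 1)*(x - 4)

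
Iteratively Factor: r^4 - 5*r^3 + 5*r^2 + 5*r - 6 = (r - 3)*(r^3 - 2*r^2 - r + 2) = (r - 3)*(r - 1)*(r^2 - r - 2) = (r - 3)*(r - 1)*(r + 1)*(r - 2)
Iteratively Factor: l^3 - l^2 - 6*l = (l + 2)*(l^2 - 3*l) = (l - 3)*(l + 2)*(l)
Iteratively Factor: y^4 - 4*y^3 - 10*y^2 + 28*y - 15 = (y - 1)*(y^3 - 3*y^2 - 13*y + 15) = (y - 5)*(y - 1)*(y^2 + 2*y - 3) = (y - 5)*(y - 1)^2*(y + 3)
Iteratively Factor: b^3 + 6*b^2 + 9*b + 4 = (b + 4)*(b^2 + 2*b + 1) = (b + 1)*(b + 4)*(b + 1)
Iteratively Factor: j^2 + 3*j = (j)*(j + 3)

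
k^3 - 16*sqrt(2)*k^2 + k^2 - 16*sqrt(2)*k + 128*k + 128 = (k + 1)*(k - 8*sqrt(2))^2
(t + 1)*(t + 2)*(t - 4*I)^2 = t^4 + 3*t^3 - 8*I*t^3 - 14*t^2 - 24*I*t^2 - 48*t - 16*I*t - 32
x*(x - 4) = x^2 - 4*x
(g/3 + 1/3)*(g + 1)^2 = g^3/3 + g^2 + g + 1/3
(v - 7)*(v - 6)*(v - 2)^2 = v^4 - 17*v^3 + 98*v^2 - 220*v + 168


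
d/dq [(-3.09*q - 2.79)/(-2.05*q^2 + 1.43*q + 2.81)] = (6.3345*q^2 - 4.4187*q - (3.09*q + 2.79)*(4.1*q - 1.43) - 8.6829)/(-2.05*q^2 + 1.43*q + 2.81)^2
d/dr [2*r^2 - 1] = 4*r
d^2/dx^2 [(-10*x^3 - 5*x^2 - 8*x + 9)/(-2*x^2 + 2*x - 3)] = 2*(32*x^3 - 378*x^2 + 234*x + 111)/(8*x^6 - 24*x^5 + 60*x^4 - 80*x^3 + 90*x^2 - 54*x + 27)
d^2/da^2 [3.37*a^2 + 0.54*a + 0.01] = 6.74000000000000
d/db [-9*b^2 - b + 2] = -18*b - 1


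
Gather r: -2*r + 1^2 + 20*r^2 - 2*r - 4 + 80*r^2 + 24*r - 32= 100*r^2 + 20*r - 35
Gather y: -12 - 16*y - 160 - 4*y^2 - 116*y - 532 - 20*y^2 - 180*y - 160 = -24*y^2 - 312*y - 864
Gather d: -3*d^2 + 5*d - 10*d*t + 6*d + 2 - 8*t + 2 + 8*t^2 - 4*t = -3*d^2 + d*(11 - 10*t) + 8*t^2 - 12*t + 4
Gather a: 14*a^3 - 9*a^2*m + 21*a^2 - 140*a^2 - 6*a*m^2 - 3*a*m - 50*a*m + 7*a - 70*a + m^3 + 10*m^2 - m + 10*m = 14*a^3 + a^2*(-9*m - 119) + a*(-6*m^2 - 53*m - 63) + m^3 + 10*m^2 + 9*m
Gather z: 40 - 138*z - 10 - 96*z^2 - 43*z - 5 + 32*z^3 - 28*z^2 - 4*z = 32*z^3 - 124*z^2 - 185*z + 25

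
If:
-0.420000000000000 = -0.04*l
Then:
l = 10.50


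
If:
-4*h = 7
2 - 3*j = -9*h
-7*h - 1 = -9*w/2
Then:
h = -7/4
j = -55/12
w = -5/2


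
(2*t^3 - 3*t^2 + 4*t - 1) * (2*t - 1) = 4*t^4 - 8*t^3 + 11*t^2 - 6*t + 1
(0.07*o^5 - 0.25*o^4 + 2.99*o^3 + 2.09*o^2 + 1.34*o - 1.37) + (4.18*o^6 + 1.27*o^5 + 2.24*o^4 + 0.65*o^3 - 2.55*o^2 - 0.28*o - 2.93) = 4.18*o^6 + 1.34*o^5 + 1.99*o^4 + 3.64*o^3 - 0.46*o^2 + 1.06*o - 4.3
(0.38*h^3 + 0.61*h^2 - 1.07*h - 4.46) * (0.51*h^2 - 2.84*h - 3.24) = 0.1938*h^5 - 0.7681*h^4 - 3.5093*h^3 - 1.2122*h^2 + 16.1332*h + 14.4504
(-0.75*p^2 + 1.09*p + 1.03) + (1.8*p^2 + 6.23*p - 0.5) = 1.05*p^2 + 7.32*p + 0.53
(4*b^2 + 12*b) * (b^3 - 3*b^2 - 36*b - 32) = 4*b^5 - 180*b^3 - 560*b^2 - 384*b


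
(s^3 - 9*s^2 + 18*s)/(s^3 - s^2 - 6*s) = (s - 6)/(s + 2)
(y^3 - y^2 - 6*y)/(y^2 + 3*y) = (y^2 - y - 6)/(y + 3)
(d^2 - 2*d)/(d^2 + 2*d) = (d - 2)/(d + 2)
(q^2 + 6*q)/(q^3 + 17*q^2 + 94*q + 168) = q/(q^2 + 11*q + 28)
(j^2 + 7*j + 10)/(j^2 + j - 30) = (j^2 + 7*j + 10)/(j^2 + j - 30)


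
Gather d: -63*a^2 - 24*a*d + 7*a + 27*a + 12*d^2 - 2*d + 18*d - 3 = -63*a^2 + 34*a + 12*d^2 + d*(16 - 24*a) - 3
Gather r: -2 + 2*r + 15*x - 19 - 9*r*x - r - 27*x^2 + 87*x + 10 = r*(1 - 9*x) - 27*x^2 + 102*x - 11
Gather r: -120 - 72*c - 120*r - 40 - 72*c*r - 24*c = -96*c + r*(-72*c - 120) - 160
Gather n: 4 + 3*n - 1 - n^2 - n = -n^2 + 2*n + 3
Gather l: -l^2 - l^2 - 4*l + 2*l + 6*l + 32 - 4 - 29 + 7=-2*l^2 + 4*l + 6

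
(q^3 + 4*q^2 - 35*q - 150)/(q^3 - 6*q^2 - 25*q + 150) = (q + 5)/(q - 5)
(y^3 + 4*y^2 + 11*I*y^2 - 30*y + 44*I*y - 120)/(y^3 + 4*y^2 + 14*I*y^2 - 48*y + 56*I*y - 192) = (y + 5*I)/(y + 8*I)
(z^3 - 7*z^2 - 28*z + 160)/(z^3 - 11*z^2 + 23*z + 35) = (z^3 - 7*z^2 - 28*z + 160)/(z^3 - 11*z^2 + 23*z + 35)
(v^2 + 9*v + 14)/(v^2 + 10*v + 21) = (v + 2)/(v + 3)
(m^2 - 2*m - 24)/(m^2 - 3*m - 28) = (m - 6)/(m - 7)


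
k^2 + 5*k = k*(k + 5)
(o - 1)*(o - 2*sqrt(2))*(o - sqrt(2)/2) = o^3 - 5*sqrt(2)*o^2/2 - o^2 + 2*o + 5*sqrt(2)*o/2 - 2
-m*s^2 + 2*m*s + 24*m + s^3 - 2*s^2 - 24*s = (-m + s)*(s - 6)*(s + 4)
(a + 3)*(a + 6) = a^2 + 9*a + 18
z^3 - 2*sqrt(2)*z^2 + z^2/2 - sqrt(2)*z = z*(z + 1/2)*(z - 2*sqrt(2))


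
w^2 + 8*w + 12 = (w + 2)*(w + 6)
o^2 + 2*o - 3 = (o - 1)*(o + 3)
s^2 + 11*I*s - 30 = (s + 5*I)*(s + 6*I)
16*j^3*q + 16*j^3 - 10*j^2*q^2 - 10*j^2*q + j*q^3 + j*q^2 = (-8*j + q)*(-2*j + q)*(j*q + j)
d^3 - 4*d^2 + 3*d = d*(d - 3)*(d - 1)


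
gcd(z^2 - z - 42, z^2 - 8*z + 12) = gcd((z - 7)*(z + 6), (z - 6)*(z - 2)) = 1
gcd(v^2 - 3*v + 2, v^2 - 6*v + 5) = v - 1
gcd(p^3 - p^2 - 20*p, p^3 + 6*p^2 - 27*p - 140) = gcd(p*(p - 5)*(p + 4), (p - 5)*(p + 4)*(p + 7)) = p^2 - p - 20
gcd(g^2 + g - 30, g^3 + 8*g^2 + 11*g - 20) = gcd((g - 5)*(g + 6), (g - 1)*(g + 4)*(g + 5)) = 1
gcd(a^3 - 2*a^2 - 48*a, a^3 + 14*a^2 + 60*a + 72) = a + 6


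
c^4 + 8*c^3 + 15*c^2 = c^2*(c + 3)*(c + 5)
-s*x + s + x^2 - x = (-s + x)*(x - 1)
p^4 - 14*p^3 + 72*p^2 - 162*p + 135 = (p - 5)*(p - 3)^3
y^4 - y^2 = y^2*(y - 1)*(y + 1)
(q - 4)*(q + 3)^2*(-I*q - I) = -I*q^4 - 3*I*q^3 + 13*I*q^2 + 51*I*q + 36*I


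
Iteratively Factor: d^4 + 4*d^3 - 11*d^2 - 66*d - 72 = (d - 4)*(d^3 + 8*d^2 + 21*d + 18) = (d - 4)*(d + 3)*(d^2 + 5*d + 6) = (d - 4)*(d + 2)*(d + 3)*(d + 3)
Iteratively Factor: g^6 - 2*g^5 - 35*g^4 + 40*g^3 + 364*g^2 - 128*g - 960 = (g + 4)*(g^5 - 6*g^4 - 11*g^3 + 84*g^2 + 28*g - 240) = (g - 2)*(g + 4)*(g^4 - 4*g^3 - 19*g^2 + 46*g + 120) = (g - 2)*(g + 2)*(g + 4)*(g^3 - 6*g^2 - 7*g + 60) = (g - 5)*(g - 2)*(g + 2)*(g + 4)*(g^2 - g - 12) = (g - 5)*(g - 4)*(g - 2)*(g + 2)*(g + 4)*(g + 3)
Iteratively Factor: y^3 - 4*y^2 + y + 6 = (y - 3)*(y^2 - y - 2) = (y - 3)*(y - 2)*(y + 1)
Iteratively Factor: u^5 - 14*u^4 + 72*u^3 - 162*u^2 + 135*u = (u)*(u^4 - 14*u^3 + 72*u^2 - 162*u + 135) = u*(u - 5)*(u^3 - 9*u^2 + 27*u - 27) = u*(u - 5)*(u - 3)*(u^2 - 6*u + 9) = u*(u - 5)*(u - 3)^2*(u - 3)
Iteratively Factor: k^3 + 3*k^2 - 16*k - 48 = (k + 4)*(k^2 - k - 12) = (k + 3)*(k + 4)*(k - 4)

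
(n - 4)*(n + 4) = n^2 - 16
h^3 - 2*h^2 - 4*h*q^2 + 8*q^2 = (h - 2)*(h - 2*q)*(h + 2*q)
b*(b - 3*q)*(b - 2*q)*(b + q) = b^4 - 4*b^3*q + b^2*q^2 + 6*b*q^3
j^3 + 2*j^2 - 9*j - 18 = (j - 3)*(j + 2)*(j + 3)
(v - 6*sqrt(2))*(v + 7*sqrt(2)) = v^2 + sqrt(2)*v - 84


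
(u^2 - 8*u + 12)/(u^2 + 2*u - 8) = (u - 6)/(u + 4)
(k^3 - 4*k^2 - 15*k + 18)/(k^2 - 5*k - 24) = (k^2 - 7*k + 6)/(k - 8)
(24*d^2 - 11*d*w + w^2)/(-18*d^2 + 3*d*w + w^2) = (-8*d + w)/(6*d + w)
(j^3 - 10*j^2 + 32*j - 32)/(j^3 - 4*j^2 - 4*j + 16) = (j - 4)/(j + 2)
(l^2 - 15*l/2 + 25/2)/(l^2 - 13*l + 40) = (l - 5/2)/(l - 8)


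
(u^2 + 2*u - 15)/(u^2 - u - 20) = (-u^2 - 2*u + 15)/(-u^2 + u + 20)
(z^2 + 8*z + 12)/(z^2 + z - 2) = (z + 6)/(z - 1)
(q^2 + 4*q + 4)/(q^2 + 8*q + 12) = (q + 2)/(q + 6)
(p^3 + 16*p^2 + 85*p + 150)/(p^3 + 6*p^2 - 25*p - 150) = (p + 5)/(p - 5)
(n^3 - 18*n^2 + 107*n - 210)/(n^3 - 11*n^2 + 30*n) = (n - 7)/n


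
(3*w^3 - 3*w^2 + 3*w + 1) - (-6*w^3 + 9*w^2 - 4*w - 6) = 9*w^3 - 12*w^2 + 7*w + 7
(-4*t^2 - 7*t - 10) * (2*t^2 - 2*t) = -8*t^4 - 6*t^3 - 6*t^2 + 20*t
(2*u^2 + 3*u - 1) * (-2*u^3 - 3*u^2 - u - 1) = -4*u^5 - 12*u^4 - 9*u^3 - 2*u^2 - 2*u + 1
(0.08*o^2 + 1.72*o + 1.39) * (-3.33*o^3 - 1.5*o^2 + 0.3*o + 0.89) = -0.2664*o^5 - 5.8476*o^4 - 7.1847*o^3 - 1.4978*o^2 + 1.9478*o + 1.2371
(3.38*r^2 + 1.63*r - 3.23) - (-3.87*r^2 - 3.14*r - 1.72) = 7.25*r^2 + 4.77*r - 1.51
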